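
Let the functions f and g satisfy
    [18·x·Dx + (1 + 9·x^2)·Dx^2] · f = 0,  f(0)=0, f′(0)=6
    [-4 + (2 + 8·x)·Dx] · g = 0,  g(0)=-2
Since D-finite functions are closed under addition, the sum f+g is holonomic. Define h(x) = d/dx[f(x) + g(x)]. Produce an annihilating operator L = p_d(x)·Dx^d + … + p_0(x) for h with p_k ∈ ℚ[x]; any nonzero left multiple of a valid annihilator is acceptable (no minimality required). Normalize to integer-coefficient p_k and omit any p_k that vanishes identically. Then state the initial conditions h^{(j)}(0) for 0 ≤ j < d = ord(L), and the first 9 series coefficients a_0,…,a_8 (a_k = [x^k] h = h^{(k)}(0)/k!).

f: a_k = 0, 6, 0, -18, 0, 486/5, 0, -4374/7, 0, …
g: a_k = -2, -4, 4, -8, 20, -56, 168, -528, 1716, …
h₀=f+g: left-lcm gives L₀, ord ≤ 3.
Differentiate: ansatz ord ≤ ord L₀ ⇒ L.
L = (-36 - 360·x + 972·x^2 + 1944·x^3) + (-30 - 144·x - 18·x^2 + 3888·x^3 + 6804·x^4)·Dx + (-2 + 10·x + 108·x^2 + 306·x^3 + 1134·x^4 + 1944·x^5)·Dx^2  (order 2).
h: a_k = 2, 8, -78, 80, 206, 1008, -8070, 13728, -12114, …
ICs: h(0) = 2, h′(0) = 8.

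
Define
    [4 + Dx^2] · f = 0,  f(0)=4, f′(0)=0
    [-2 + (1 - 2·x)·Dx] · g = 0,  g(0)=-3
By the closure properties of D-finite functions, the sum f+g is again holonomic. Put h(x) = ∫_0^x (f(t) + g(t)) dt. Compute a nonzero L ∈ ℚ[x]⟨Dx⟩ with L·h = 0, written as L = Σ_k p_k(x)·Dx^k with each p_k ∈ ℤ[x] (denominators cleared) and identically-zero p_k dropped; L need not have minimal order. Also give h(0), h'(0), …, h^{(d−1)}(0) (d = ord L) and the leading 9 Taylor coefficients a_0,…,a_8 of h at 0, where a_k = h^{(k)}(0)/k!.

f: a_k = 4, 0, -8, 0, 8/3, 0, -16/45, 0, 8/315, …
g: a_k = -3, -6, -12, -24, -48, -96, -192, -384, -768, …
Sum ⇒ L₀ = lclm(L_f,L_g) in ℚ(x)⟨Dx⟩.
∫: right-multiply L₀ by Dx.
L = (-56 + 32·x - 32·x^2)·Dx + (12 - 40·x + 48·x^2 - 32·x^3)·Dx^2 + (-14 + 8·x - 8·x^2)·Dx^3 + (3 - 10·x + 12·x^2 - 8·x^3)·Dx^4  (order 4).
h: a_k = 0, 1, -3, -20/3, -6, -136/15, -16, -8656/315, -48, …
ICs: h(0) = 0, h′(0) = 1, h′′(0) = -6, h′′′(0) = -40.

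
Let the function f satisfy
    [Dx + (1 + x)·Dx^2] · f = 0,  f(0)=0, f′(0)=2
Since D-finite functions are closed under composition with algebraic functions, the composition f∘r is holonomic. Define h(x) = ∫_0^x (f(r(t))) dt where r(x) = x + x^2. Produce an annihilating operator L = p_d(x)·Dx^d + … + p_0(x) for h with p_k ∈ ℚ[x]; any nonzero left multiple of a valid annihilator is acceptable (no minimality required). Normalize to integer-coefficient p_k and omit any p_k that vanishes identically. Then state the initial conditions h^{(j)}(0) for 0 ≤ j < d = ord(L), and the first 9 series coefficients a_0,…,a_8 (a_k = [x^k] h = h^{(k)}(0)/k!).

f: a_k = 0, 2, -1, 2/3, -1/2, 2/5, -1/3, 2/7, -1/4, …
Change of var in L_f (x↦r) gives L₀.
∫: right-multiply L₀ by Dx.
L = (-1 + 2·x + 2·x^2)·Dx^2 + (1 + 3·x + 3·x^2 + 2·x^3)·Dx^3  (order 3).
h: a_k = 0, 0, 1, 1/3, -1/3, 1/10, 1/15, -2/21, 1/28, …
ICs: h(0) = 0, h′(0) = 0, h′′(0) = 2.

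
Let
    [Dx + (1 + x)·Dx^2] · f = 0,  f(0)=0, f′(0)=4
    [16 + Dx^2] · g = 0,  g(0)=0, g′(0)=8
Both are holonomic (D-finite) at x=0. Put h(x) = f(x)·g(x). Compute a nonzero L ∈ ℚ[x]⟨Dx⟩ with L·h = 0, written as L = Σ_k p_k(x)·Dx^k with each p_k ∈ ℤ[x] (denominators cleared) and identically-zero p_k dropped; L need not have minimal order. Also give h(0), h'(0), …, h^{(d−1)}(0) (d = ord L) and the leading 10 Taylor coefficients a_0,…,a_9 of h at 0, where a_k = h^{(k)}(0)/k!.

f: a_k = 0, 4, -2, 4/3, -1, 4/5, -2/3, 4/7, -1/2, 4/9, …
g: a_k = 0, 8, 0, -64/3, 0, 256/15, 0, -2048/315, 0, 4096/2835, …
Product ⇒ symmetric product L₀, ord ≤ 4.
L = (15072 + 62976·x + 97024·x^2 + 65536·x^3 + 16384·x^4) + (1984 + 6080·x + 6144·x^2 + 2048·x^3)·Dx + (1950 + 8000·x + 12192·x^2 + 8192·x^3 + 2048·x^4)·Dx^2 + (124 + 380·x + 384·x^2 + 128·x^3)·Dx^3 + (63 + 254·x + 383·x^2 + 256·x^3 + 64·x^4)·Dx^4  (order 4).
h: a_k = 0, 0, 32, -16, -224/3, 104/3, 416/9, -272/15, -992/63, 388/63, …
ICs: h(0) = 0, h′(0) = 0, h′′(0) = 64, h′′′(0) = -96.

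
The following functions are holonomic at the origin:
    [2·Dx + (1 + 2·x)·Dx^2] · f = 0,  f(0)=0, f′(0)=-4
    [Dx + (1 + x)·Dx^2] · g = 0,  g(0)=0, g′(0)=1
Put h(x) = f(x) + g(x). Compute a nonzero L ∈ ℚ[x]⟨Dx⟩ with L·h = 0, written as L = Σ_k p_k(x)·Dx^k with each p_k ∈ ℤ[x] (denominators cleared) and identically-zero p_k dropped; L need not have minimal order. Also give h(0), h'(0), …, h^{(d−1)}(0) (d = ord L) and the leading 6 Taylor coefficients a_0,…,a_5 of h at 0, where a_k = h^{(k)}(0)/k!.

L = 4·Dx + (6 + 8·x)·Dx^2 + (1 + 3·x + 2·x^2)·Dx^3  (order 3).
h: a_k = 0, -3, 7/2, -5, 31/4, -63/5, …
ICs: h(0) = 0, h′(0) = -3, h′′(0) = 7.

f: a_k = 0, -4, 4, -16/3, 8, -64/5, …
g: a_k = 0, 1, -1/2, 1/3, -1/4, 1/5, …
f+g: L₀ = lclm(L_f,L_g), ord ≤ 2+2.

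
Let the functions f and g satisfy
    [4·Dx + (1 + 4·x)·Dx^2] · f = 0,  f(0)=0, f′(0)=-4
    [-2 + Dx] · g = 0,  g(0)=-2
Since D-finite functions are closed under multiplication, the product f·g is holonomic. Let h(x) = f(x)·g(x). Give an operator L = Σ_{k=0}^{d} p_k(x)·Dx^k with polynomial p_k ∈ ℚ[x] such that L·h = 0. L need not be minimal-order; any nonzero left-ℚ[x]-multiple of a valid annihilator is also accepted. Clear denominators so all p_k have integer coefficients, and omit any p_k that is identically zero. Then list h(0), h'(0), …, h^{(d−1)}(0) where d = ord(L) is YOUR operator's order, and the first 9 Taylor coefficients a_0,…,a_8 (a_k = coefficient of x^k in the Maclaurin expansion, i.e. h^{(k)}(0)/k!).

L = (-4 + 16·x) - 16·x·Dx + (1 + 4·x)·Dx^2  (order 2).
h: a_k = 0, 8, 0, 80/3, -64, 3344/15, -6784/9, 826528/315, -417664/45, …
ICs: h(0) = 0, h′(0) = 8.

f: a_k = 0, -4, 8, -64/3, 64, -1024/5, 2048/3, -16384/7, 8192, …
g: a_k = -2, -4, -4, -8/3, -4/3, -8/15, -8/45, -16/315, -4/315, …
Product ⇒ symmetric product L₀, ord ≤ 2.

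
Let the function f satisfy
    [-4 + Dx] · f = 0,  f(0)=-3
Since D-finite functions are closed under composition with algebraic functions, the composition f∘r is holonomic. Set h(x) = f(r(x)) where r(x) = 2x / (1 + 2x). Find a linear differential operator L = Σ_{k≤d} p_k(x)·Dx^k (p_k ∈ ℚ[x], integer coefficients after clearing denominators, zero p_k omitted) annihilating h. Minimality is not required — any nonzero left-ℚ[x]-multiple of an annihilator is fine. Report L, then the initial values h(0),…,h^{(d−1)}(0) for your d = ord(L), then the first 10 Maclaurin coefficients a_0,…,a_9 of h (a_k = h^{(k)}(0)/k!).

L = -8 + (1 + 4·x + 4·x^2)·Dx  (order 1).
h: a_k = -3, -24, -48, 32, 64, -896/5, 2816/15, 8704/105, -80896/105, 1697792/945, …
ICs: h(0) = -3.

f: a_k = -3, -12, -24, -32, -32, -128/5, -256/15, -1024/105, -512/105, -2048/945, …
h₀=f(r): pull back L_f along r ⇒ L₀.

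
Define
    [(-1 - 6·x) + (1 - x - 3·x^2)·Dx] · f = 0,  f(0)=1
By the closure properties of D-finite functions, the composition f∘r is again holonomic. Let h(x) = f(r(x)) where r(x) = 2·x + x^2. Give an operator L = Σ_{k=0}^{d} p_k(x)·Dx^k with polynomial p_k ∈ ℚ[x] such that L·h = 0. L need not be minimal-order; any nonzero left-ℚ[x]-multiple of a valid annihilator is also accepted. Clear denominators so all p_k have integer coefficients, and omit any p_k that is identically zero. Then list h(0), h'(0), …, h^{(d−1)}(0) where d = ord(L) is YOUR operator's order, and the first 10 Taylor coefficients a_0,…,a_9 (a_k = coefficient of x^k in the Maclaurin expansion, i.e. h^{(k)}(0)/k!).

L = (2 + 26·x + 36·x^2 + 12·x^3) + (-1 + 2·x + 13·x^2 + 12·x^3 + 3·x^4)·Dx  (order 1).
h: a_k = 1, 2, 17, 72, 392, 1930, 9871, 49752, 252163, 1275344, …
ICs: h(0) = 1.

f: a_k = 1, 1, 4, 7, 19, 40, 97, 217, 508, 1159, …
L₀ from L_f via x↦r, Dx↦r'^{-1}Dx.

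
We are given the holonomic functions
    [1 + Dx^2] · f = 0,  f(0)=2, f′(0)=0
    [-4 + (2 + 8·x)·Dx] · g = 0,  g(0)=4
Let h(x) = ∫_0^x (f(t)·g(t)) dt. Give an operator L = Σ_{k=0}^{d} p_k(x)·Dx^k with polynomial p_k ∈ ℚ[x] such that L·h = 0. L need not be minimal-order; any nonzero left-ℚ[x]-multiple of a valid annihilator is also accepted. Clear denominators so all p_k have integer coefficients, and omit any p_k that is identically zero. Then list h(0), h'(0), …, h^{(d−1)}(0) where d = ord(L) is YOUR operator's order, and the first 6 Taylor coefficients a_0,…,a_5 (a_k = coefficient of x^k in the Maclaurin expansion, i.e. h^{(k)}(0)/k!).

f: a_k = 2, 0, -1, 0, 1/12, 0, …
g: a_k = 4, 8, -8, 16, -40, 112, …
L₀ := L_f ⊗_s L_g (sym. prod.), ord ≤ 2.
h=∫h₀ ⇒ L = L₀·Dx.
L = (13 + 8·x + 16·x^2)·Dx + (-4 - 16·x)·Dx^2 + (1 + 8·x + 16·x^2)·Dx^3  (order 3).
h: a_k = 0, 8, 8, -20/3, 6, -43/3, …
ICs: h(0) = 0, h′(0) = 8, h′′(0) = 16.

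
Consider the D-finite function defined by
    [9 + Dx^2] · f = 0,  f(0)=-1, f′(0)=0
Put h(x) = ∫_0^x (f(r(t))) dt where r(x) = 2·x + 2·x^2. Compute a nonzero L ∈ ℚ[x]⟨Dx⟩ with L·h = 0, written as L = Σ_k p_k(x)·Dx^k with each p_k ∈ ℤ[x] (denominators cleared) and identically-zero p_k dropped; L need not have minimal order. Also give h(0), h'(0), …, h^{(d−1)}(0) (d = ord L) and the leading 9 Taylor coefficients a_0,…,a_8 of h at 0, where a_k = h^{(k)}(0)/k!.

f: a_k = -1, 0, 9/2, 0, -27/8, 0, 81/80, 0, -729/4480, …
f∘r: x↦r, Dx↦Dx/r' in L_f ⇒ L₀.
h=∫h₀ ⇒ L = L₀·Dx.
L = (36 + 216·x + 432·x^2 + 288·x^3)·Dx - 2·Dx^2 + (1 + 2·x)·Dx^3  (order 3).
h: a_k = 0, -1, 0, 6, 9, -36/5, -36, -1296/35, 108/5, …
ICs: h(0) = 0, h′(0) = -1, h′′(0) = 0.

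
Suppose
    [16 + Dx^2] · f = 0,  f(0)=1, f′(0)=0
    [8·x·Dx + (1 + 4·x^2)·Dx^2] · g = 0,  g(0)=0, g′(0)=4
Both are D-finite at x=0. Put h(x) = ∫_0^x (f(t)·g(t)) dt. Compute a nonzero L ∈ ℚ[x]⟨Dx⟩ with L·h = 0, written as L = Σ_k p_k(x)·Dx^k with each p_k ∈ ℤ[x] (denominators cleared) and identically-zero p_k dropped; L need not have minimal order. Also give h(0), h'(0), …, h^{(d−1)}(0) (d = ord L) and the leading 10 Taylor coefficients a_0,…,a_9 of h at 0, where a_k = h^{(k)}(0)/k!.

f: a_k = 1, 0, -8, 0, 32/3, 0, -256/45, 0, 512/315, 0, …
g: a_k = 0, 4, 0, -16/3, 0, 64/5, 0, -256/7, 0, 1024/9, …
f·g: L₀ = L_f ⊗_s L_g, ord ≤ 2·2.
h=∫h₀ ⇒ L = L₀·Dx.
L = (2560 + 29696·x^2 + 118784·x^4 + 262144·x^6 + 262144·x^8)·Dx + (1536·x + 14336·x^3 + 49152·x^5 + 65536·x^7)·Dx^2 + (240 + 3008·x^2 + 13824·x^4 + 32768·x^6 + 32768·x^8)·Dx^3 + (96·x + 896·x^3 + 3072·x^5 + 4096·x^7)·Dx^4 + (5 + 72·x^2 + 400·x^4 + 1024·x^6 + 1024·x^8)·Dx^5  (order 5).
h: a_k = 0, 0, 2, 0, -28/3, 0, 736/45, 0, -8608/315, 0, …
ICs: h(0) = 0, h′(0) = 0, h′′(0) = 4, h′′′(0) = 0, h′′′′(0) = -224.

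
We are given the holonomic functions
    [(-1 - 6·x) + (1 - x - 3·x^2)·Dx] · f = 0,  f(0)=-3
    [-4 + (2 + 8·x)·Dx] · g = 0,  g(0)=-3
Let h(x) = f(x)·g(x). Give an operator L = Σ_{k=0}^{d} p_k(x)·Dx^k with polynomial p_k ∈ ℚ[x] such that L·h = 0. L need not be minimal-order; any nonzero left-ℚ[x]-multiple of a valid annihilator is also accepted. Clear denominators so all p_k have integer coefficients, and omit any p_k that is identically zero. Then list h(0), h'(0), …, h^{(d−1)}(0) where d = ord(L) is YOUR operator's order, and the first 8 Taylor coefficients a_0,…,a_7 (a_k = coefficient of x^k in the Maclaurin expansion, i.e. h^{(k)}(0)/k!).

L = (3 + 8·x + 18·x^2) + (-1 - 3·x + 7·x^2 + 12·x^3)·Dx  (order 1).
h: a_k = 9, 27, 36, 153, 171, 882, 639, 5661, …
ICs: h(0) = 9.

f: a_k = -3, -3, -12, -21, -57, -120, -291, -651, …
g: a_k = -3, -6, 6, -12, 30, -84, 252, -792, …
L₀ := L_f ⊗_s L_g (sym. prod.), ord ≤ 1.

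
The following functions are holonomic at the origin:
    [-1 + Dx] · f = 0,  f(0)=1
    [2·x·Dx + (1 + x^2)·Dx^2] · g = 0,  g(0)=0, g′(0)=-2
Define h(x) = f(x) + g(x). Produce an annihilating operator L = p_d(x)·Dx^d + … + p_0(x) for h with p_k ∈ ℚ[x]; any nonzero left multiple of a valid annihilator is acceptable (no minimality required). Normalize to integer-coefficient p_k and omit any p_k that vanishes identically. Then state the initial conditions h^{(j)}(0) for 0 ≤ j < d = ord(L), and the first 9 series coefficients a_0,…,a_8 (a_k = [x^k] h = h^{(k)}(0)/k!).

f: a_k = 1, 1, 1/2, 1/6, 1/24, 1/120, 1/720, 1/5040, 1/40320, …
g: a_k = 0, -2, 0, 2/3, 0, -2/5, 0, 2/7, 0, …
L₀ := lclm(L_f,L_g); ord L₀ ≤ 1+2.
L = (2 - 4·x - 2·x^2)·Dx + (-3 + 3·x + x^2 - x^3)·Dx^2 + (1 + x + x^2 + x^3)·Dx^3  (order 3).
h: a_k = 1, -1, 1/2, 5/6, 1/24, -47/120, 1/720, 1441/5040, 1/40320, …
ICs: h(0) = 1, h′(0) = -1, h′′(0) = 1.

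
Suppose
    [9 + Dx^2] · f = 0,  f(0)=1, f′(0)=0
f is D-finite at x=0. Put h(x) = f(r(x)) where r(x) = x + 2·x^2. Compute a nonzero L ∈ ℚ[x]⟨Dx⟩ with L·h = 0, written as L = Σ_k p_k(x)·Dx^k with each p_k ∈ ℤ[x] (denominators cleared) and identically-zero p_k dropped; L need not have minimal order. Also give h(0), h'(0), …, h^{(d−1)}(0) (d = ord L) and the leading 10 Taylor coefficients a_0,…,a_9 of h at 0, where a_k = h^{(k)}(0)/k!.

f: a_k = 1, 0, -9/2, 0, 27/8, 0, -81/80, 0, 729/4480, 0, …
Substitute x→r, Dx→(1/r')Dx; clear ⇒ L₀.
L = (9 + 108·x + 432·x^2 + 576·x^3) - 4·Dx + (1 + 4·x)·Dx^2  (order 2).
h: a_k = 1, 0, -9/2, -18, -117/8, 27, 6399/80, 1917/20, -29511/4480, -44631/280, …
ICs: h(0) = 1, h′(0) = 0.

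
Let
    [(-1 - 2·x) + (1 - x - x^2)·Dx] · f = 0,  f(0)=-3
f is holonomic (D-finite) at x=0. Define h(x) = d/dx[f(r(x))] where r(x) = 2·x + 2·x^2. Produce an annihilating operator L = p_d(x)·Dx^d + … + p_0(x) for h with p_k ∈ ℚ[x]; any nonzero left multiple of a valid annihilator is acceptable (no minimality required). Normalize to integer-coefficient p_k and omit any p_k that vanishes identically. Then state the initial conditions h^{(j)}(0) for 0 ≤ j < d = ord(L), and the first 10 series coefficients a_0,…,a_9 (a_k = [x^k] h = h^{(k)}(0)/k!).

f: a_k = -3, -3, -6, -9, -15, -24, -39, -63, -102, -165, …
Change of var in L_f (x↦r) gives L₀.
Derive L from L₀ (diff closure).
L = (10 + 20·x + 60·x^2 + 80·x^3 + 40·x^4) + (-1 + 10·x^2 + 20·x^3 + 20·x^4 + 8·x^5)·Dx  (order 1).
h: a_k = -6, -60, -360, -1920, -9720, -47088, -221760, -1023360, -4648320, -20853120, …
ICs: h(0) = -6.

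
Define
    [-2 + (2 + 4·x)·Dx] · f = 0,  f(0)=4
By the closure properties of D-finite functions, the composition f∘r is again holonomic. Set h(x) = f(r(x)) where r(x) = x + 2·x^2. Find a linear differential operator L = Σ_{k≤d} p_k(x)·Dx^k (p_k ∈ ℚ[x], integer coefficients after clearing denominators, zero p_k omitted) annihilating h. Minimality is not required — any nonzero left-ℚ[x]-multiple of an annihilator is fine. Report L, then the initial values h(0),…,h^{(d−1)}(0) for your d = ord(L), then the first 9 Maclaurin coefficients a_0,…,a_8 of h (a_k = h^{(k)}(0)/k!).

L = (-1 - 4·x) + (1 + 2·x + 4·x^2)·Dx  (order 1).
h: a_k = 4, 4, 6, -6, 3/2, 15/2, -57/4, 21/4, 867/32, …
ICs: h(0) = 4.

f: a_k = 4, 4, -2, 2, -5/2, 7/2, -21/4, 33/4, -429/32, …
Substitute x→r, Dx→(1/r')Dx; clear ⇒ L₀.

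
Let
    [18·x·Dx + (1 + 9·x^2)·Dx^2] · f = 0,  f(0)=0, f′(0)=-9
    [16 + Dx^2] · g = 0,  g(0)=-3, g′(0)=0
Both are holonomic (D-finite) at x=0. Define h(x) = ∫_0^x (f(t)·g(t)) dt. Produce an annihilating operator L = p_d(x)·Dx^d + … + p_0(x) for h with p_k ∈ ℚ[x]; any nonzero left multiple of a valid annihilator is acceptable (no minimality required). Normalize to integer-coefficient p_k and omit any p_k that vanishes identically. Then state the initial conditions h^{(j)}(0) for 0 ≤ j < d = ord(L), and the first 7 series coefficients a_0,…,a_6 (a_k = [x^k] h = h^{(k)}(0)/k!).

f: a_k = 0, -9, 0, 27, 0, -729/5, 0, …
g: a_k = -3, 0, 24, 0, -32, 0, 256/15, …
Product ⇒ symmetric product L₀, ord ≤ 4.
∫: right-multiply L₀ by Dx.
L = (20800 + 494784·x^2 + 2923776·x^4 + 11943936·x^6 + 26873856·x^8)·Dx + (19584·x + 342144·x^3 + 2239488·x^5 + 6718464·x^7)·Dx^2 + (1700 + 42732·x^2 + 318816·x^4 + 1492992·x^6 + 3359232·x^8)·Dx^3 + (1224·x + 21384·x^3 + 139968·x^5 + 419904·x^7)·Dx^4 + (25 + 738·x^2 + 8505·x^4 + 46656·x^6 + 104976·x^8)·Dx^5  (order 5).
h: a_k = 0, 0, 27/2, 0, -297/4, 0, 2289/10, …
ICs: h(0) = 0, h′(0) = 0, h′′(0) = 27, h′′′(0) = 0, h′′′′(0) = -1782.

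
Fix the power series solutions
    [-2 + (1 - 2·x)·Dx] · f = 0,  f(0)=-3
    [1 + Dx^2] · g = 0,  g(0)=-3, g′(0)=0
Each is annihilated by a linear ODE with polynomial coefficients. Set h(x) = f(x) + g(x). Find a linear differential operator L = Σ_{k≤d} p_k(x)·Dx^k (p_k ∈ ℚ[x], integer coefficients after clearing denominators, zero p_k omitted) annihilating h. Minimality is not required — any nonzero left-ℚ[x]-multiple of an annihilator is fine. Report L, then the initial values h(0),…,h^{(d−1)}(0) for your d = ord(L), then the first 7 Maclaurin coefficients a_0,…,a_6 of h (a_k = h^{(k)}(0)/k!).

f: a_k = -3, -6, -12, -24, -48, -96, -192, …
g: a_k = -3, 0, 3/2, 0, -1/8, 0, 1/240, …
f+g: L₀ = lclm(L_f,L_g), ord ≤ 1+2.
L = (50 - 8·x + 8·x^2) + (-9 + 22·x - 12·x^2 + 8·x^3)·Dx + (50 - 8·x + 8·x^2)·Dx^2 + (-9 + 22·x - 12·x^2 + 8·x^3)·Dx^3  (order 3).
h: a_k = -6, -6, -21/2, -24, -385/8, -96, -46079/240, …
ICs: h(0) = -6, h′(0) = -6, h′′(0) = -21.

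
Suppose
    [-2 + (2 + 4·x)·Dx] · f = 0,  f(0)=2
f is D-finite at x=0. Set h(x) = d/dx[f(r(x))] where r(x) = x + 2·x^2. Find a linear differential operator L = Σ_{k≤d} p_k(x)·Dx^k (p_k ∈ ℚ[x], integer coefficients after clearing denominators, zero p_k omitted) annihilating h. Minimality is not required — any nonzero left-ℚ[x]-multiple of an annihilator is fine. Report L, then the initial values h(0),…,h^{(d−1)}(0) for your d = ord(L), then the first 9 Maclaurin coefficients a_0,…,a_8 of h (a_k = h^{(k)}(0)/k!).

L = 3 + (-1 - 6·x - 12·x^2 - 16·x^3)·Dx  (order 1).
h: a_k = 2, 6, -9, 3, 75/4, -171/4, 147/8, 867/8, -17037/64, …
ICs: h(0) = 2.

f: a_k = 2, 2, -1, 1, -5/4, 7/4, -21/8, 33/8, -429/64, …
Substitute x→r, Dx→(1/r')Dx; clear ⇒ L₀.
h₀' ⇒ L via d/dx closure of L₀.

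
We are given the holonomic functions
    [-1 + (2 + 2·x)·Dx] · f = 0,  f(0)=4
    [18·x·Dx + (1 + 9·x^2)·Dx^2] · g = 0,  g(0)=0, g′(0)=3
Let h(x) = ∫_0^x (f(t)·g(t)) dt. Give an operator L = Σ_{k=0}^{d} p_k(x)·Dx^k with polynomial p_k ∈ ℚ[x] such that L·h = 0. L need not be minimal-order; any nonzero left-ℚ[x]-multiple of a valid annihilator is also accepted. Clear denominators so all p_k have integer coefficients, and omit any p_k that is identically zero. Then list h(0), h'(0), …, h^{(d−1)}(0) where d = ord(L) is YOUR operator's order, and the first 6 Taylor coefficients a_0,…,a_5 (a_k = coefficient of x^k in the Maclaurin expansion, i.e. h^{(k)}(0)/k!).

f: a_k = 4, 2, -1/2, 1/4, -5/32, 7/64, …
g: a_k = 0, 3, 0, -9, 0, 243/5, …
f·g: L₀ = L_f ⊗_s L_g, ord ≤ 1·2.
h=∫h₀ ⇒ L = L₀·Dx.
L = (3 - 36·x - 9·x^2)·Dx + (-4 + 68·x + 108·x^2 + 36·x^3)·Dx^2 + (4 + 8·x + 40·x^2 + 72·x^3 + 36·x^4)·Dx^3  (order 3).
h: a_k = 0, 0, 6, 2, -75/8, -69/20, …
ICs: h(0) = 0, h′(0) = 0, h′′(0) = 12.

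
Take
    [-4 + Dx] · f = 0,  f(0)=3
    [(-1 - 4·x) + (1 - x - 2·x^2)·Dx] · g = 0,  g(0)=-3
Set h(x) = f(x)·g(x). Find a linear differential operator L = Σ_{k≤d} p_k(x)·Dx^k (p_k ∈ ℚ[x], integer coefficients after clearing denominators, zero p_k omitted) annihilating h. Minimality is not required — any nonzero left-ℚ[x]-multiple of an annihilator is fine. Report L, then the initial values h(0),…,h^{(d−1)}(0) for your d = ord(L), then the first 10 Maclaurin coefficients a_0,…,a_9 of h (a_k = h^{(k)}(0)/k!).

L = (5 - 8·x^2) + (-1 + x + 2·x^2)·Dx  (order 1).
h: a_k = -9, -45, -135, -321, -687, -7029/5, -2831, -39703/7, -397197/35, -7150091/315, …
ICs: h(0) = -9.

f: a_k = 3, 12, 24, 32, 32, 128/5, 256/15, 1024/105, 512/105, 2048/945, …
g: a_k = -3, -3, -9, -15, -33, -63, -129, -255, -513, -1023, …
Sym-product of L_f,L_g gives L₀ (≤ ord 1).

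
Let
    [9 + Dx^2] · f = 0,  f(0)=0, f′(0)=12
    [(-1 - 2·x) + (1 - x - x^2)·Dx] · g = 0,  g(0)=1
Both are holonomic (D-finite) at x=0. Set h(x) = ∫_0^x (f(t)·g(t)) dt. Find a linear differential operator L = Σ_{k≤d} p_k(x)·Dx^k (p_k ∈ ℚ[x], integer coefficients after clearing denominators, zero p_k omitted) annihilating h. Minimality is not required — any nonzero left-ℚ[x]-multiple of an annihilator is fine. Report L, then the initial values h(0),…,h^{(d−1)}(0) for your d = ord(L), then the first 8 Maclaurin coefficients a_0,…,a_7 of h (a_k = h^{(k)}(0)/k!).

f: a_k = 0, 12, 0, -18, 0, 81/10, 0, -243/140, …
g: a_k = 1, 1, 2, 3, 5, 8, 13, 21, …
f·g: L₀ = L_f ⊗_s L_g, ord ≤ 2·1.
h=∫h₀ ⇒ L = L₀·Dx.
L = (-7 + 9·x + 9·x^2)·Dx + (2 + 4·x)·Dx^2 + (-1 + x + x^2)·Dx^3  (order 3).
h: a_k = 0, 0, 6, 4, 3/2, 18/5, 107/20, 501/70, …
ICs: h(0) = 0, h′(0) = 0, h′′(0) = 12.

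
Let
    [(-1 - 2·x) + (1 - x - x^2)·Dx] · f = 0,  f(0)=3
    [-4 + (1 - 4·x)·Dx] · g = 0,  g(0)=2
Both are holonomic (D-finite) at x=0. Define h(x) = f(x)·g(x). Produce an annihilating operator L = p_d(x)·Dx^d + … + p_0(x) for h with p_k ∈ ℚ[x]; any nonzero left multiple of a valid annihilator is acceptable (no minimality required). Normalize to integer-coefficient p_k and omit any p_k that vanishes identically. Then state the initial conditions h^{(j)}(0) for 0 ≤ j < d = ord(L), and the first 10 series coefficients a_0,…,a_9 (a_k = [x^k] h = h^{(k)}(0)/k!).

f: a_k = 3, 3, 6, 9, 15, 24, 39, 63, 102, 165, …
g: a_k = 2, 8, 32, 128, 512, 2048, 8192, 32768, 131072, 524288, …
L₀ := L_f ⊗_s L_g (sym. prod.), ord ≤ 1.
L = (-5 + 6·x + 12·x^2) + (1 - 5·x + 3·x^2 + 4·x^3)·Dx  (order 1).
h: a_k = 6, 30, 132, 546, 2214, 8904, 35694, 142902, 571812, 2287578, …
ICs: h(0) = 6.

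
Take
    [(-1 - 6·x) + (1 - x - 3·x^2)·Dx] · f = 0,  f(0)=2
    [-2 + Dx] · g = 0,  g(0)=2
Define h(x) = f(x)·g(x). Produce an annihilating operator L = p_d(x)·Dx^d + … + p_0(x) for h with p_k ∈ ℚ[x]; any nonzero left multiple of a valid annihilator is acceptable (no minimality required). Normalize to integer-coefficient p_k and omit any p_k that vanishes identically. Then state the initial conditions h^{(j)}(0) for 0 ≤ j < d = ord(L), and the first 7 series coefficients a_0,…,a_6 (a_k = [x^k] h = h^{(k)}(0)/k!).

L = (3 + 4·x - 6·x^2) + (-1 + x + 3·x^2)·Dx  (order 1).
h: a_k = 4, 12, 32, 220/3, 172, 5896/15, 40924/45, …
ICs: h(0) = 4.

f: a_k = 2, 2, 8, 14, 38, 80, 194, …
g: a_k = 2, 4, 4, 8/3, 4/3, 8/15, 8/45, …
L₀ := L_f ⊗_s L_g (sym. prod.), ord ≤ 1.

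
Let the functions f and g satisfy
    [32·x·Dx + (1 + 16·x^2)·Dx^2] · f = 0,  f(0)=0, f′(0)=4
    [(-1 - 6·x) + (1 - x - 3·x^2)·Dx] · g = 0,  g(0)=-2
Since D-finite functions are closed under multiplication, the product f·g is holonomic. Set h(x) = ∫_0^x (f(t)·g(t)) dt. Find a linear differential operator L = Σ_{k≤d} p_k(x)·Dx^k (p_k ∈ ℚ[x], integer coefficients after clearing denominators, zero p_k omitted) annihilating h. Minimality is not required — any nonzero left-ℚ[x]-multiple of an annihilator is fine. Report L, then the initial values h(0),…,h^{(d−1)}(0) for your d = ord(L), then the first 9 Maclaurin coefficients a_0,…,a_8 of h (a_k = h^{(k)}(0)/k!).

L = (6 + 32·x + 288·x^2)·Dx + (2 - 20·x + 64·x^2 + 288·x^3)·Dx^2 + (-1 + x - 13·x^2 + 16·x^3 + 48·x^4)·Dx^3  (order 3).
h: a_k = 0, 0, -4, -8/3, 8/3, -8/3, -2932/45, -6464/105, 40391/105, …
ICs: h(0) = 0, h′(0) = 0, h′′(0) = -8.

f: a_k = 0, 4, 0, -64/3, 0, 1024/5, 0, -16384/7, 0, …
g: a_k = -2, -2, -8, -14, -38, -80, -194, -434, -1016, …
Product ⇒ symmetric product L₀, ord ≤ 2.
h=∫h₀ ⇒ L = L₀·Dx.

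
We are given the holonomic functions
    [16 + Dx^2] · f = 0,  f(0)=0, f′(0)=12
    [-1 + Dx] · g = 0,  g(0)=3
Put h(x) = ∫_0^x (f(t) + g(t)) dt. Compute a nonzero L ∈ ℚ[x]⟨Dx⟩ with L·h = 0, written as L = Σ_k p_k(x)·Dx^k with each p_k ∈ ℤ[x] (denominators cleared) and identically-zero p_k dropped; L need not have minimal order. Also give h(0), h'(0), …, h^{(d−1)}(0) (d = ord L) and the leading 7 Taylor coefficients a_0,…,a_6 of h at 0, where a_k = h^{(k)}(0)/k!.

f: a_k = 0, 12, 0, -32, 0, 128/5, 0, …
g: a_k = 3, 3, 3/2, 1/2, 1/8, 1/40, 1/240, …
L₀ := lclm(L_f,L_g); ord L₀ ≤ 2+1.
h=∫₀ˣh₀: take L = L₀·Dx.
L = -16·Dx + 16·Dx^2 - Dx^3 + Dx^4  (order 4).
h: a_k = 0, 3, 15/2, 1/2, -63/8, 1/40, 205/48, …
ICs: h(0) = 0, h′(0) = 3, h′′(0) = 15, h′′′(0) = 3.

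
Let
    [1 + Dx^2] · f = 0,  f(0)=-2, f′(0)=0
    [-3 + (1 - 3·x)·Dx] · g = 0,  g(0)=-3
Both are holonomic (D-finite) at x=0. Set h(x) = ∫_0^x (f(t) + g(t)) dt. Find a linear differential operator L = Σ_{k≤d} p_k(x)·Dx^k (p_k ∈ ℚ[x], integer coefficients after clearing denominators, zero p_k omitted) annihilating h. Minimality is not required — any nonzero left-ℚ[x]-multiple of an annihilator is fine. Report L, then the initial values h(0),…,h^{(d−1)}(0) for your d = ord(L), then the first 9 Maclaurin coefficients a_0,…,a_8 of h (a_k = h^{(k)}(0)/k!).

L = (-165 + 18·x - 27·x^2)·Dx + (19 - 63·x + 27·x^2 - 27·x^3)·Dx^2 + (-165 + 18·x - 27·x^2)·Dx^3 + (19 - 63·x + 27·x^2 - 27·x^3)·Dx^4  (order 4).
h: a_k = 0, -5, -9/2, -26/3, -81/4, -2917/60, -243/2, -787319/2520, -6561/8, …
ICs: h(0) = 0, h′(0) = -5, h′′(0) = -9, h′′′(0) = -52.

f: a_k = -2, 0, 1, 0, -1/12, 0, 1/360, 0, -1/20160, …
g: a_k = -3, -9, -27, -81, -243, -729, -2187, -6561, -19683, …
h₀=f+g: left-lcm gives L₀, ord ≤ 3.
h=∫₀ˣh₀: take L = L₀·Dx.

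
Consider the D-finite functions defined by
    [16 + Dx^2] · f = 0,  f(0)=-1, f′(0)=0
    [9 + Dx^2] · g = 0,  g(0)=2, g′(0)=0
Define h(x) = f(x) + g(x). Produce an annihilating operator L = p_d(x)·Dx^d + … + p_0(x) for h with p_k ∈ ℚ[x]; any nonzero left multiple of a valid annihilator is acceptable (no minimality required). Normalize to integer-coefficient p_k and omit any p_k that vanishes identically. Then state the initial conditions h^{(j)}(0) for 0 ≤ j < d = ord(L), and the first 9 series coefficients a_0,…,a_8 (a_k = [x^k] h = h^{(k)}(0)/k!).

L = 144 + 25·Dx^2 + Dx^4  (order 4).
h: a_k = 1, 0, -1, 0, -47/12, 0, 1319/360, 0, -26207/20160, …
ICs: h(0) = 1, h′(0) = 0, h′′(0) = -2, h′′′(0) = 0.

f: a_k = -1, 0, 8, 0, -32/3, 0, 256/45, 0, -512/315, …
g: a_k = 2, 0, -9, 0, 27/4, 0, -81/40, 0, 729/2240, …
h₀=f+g: left-lcm gives L₀, ord ≤ 4.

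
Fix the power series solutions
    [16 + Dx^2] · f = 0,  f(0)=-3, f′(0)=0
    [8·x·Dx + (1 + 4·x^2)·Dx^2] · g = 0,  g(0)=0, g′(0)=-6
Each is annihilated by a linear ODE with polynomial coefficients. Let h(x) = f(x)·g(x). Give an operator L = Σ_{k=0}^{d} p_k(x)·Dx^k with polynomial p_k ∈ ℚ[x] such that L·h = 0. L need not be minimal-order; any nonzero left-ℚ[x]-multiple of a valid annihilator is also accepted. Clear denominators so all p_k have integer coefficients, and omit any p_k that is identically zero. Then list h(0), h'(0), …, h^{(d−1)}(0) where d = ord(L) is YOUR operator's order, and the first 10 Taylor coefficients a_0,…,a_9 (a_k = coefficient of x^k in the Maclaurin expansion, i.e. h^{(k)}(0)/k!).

f: a_k = -3, 0, 24, 0, -32, 0, 256/15, 0, -512/105, 0, …
g: a_k = 0, -6, 0, 8, 0, -96/5, 0, 384/7, 0, -512/3, …
f·g: L₀ = L_f ⊗_s L_g, ord ≤ 2·2.
L = (2560 + 29696·x^2 + 118784·x^4 + 262144·x^6 + 262144·x^8) + (1536·x + 14336·x^3 + 49152·x^5 + 65536·x^7)·Dx + (240 + 3008·x^2 + 13824·x^4 + 32768·x^6 + 32768·x^8)·Dx^2 + (96·x + 896·x^3 + 3072·x^5 + 4096·x^7)·Dx^3 + (5 + 72·x^2 + 400·x^4 + 1024·x^6 + 1024·x^8)·Dx^4  (order 4).
h: a_k = 0, 18, 0, -168, 0, 2208/5, 0, -34432/35, 0, 54784/21, …
ICs: h(0) = 0, h′(0) = 18, h′′(0) = 0, h′′′(0) = -1008.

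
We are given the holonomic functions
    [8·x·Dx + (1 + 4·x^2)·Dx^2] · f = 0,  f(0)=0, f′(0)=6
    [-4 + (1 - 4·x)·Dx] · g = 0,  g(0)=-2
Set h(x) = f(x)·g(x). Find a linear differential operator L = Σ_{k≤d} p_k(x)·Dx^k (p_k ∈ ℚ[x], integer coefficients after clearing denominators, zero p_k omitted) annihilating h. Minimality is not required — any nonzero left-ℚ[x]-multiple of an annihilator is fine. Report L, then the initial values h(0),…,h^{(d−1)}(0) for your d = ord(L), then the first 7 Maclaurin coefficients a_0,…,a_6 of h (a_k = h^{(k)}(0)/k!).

f: a_k = 0, 6, 0, -8, 0, 96/5, 0, …
g: a_k = -2, -8, -32, -128, -512, -2048, -8192, …
h₀=f·g: eliminate ⇒ L₀, order ≤ 2·1.
L = 32·x + (8 - 8·x + 64·x^2)·Dx + (-1 + 4·x - 4·x^2 + 16·x^3)·Dx^2  (order 2).
h: a_k = 0, -12, -48, -176, -704, -14272/5, -57088/5, …
ICs: h(0) = 0, h′(0) = -12.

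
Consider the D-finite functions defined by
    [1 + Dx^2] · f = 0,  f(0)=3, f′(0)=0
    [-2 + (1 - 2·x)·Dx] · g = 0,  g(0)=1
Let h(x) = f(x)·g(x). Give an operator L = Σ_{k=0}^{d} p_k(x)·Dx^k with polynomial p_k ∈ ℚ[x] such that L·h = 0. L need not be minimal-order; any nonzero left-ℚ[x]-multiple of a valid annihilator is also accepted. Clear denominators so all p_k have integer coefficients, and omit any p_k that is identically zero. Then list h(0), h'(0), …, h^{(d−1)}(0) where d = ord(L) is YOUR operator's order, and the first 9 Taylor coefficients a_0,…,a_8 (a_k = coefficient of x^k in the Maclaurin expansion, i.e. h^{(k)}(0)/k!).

f: a_k = 3, 0, -3/2, 0, 1/8, 0, -1/240, 0, 1/13440, …
g: a_k = 1, 2, 4, 8, 16, 32, 64, 128, 256, …
f·g: L₀ = L_f ⊗_s L_g, ord ≤ 2·1.
L = (-1 + 2·x) + 4·Dx + (-1 + 2·x)·Dx^2  (order 2).
h: a_k = 3, 6, 21/2, 21, 337/8, 337/4, 40439/240, 40439/120, 9058337/13440, …
ICs: h(0) = 3, h′(0) = 6.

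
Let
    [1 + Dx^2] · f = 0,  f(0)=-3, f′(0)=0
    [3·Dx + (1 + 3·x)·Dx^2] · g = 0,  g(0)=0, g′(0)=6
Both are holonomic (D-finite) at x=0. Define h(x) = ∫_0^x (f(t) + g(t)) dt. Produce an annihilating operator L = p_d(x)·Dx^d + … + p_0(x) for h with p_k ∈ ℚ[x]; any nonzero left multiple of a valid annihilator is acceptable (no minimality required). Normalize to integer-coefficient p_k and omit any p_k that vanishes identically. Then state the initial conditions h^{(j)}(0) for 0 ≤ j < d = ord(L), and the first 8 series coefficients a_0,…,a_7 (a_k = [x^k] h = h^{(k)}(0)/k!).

L = (165 + 18·x + 27·x^2)·Dx^2 + (19 + 63·x + 27·x^2 + 27·x^3)·Dx^3 + (165 + 18·x + 27·x^2)·Dx^4 + (19 + 63·x + 27·x^2 + 27·x^3)·Dx^5  (order 5).
h: a_k = 0, -3, 3, -5/2, 9/2, -65/8, 81/5, -58319/1680, …
ICs: h(0) = 0, h′(0) = -3, h′′(0) = 6, h′′′(0) = -15, h′′′′(0) = 108.

f: a_k = -3, 0, 3/2, 0, -1/8, 0, 1/240, 0, …
g: a_k = 0, 6, -9, 18, -81/2, 486/5, -243, 4374/7, …
Weyl lclm of L_f,L_g ⇒ L₀ (ord ≤ 4).
∫: right-multiply L₀ by Dx.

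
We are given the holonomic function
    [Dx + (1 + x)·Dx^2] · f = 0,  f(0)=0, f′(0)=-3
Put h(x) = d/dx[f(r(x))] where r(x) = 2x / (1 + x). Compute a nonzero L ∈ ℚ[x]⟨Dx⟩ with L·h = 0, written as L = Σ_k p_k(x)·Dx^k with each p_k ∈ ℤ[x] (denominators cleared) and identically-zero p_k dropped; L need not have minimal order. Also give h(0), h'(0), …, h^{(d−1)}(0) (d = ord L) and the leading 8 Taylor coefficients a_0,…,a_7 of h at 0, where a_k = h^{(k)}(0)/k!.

L = (4 + 6·x) + (1 + 4·x + 3·x^2)·Dx  (order 1).
h: a_k = -6, 24, -78, 240, -726, 2184, -6558, 19680, …
ICs: h(0) = -6.

f: a_k = 0, -3, 3/2, -1, 3/4, -3/5, 1/2, -3/7, …
Substitute x→r, Dx→(1/r')Dx; clear ⇒ L₀.
Differentiate: ansatz ord ≤ ord L₀ ⇒ L.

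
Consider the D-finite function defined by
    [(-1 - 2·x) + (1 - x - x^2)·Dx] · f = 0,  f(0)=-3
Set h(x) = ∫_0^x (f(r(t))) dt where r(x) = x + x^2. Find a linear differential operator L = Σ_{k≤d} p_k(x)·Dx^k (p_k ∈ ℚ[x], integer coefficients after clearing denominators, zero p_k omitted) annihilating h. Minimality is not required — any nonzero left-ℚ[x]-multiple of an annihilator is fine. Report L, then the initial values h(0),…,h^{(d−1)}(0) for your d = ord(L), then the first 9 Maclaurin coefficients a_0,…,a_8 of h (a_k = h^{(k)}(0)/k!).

L = (1 + 4·x + 6·x^2 + 4·x^3)·Dx + (-1 + x + 2·x^2 + 2·x^3 + x^4)·Dx^2  (order 2).
h: a_k = 0, -3, -3/2, -3, -21/4, -48/5, -37/2, -258/7, -597/8, …
ICs: h(0) = 0, h′(0) = -3.

f: a_k = -3, -3, -6, -9, -15, -24, -39, -63, -102, …
f∘r: x↦r, Dx↦Dx/r' in L_f ⇒ L₀.
h=∫₀ˣh₀: take L = L₀·Dx.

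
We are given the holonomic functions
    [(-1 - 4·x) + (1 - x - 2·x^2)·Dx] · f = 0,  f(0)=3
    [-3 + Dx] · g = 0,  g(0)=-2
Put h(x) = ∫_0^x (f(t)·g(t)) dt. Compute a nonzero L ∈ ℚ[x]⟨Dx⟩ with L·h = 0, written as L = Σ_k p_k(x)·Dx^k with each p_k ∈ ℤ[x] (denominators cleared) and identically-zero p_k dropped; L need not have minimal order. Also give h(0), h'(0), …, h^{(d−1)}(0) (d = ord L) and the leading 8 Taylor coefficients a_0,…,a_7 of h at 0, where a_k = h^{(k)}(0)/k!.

L = (4 + x - 6·x^2)·Dx + (-1 + x + 2·x^2)·Dx^2  (order 2).
h: a_k = 0, -6, -12, -21, -69/2, -1137/20, -477/5, -45879/280, …
ICs: h(0) = 0, h′(0) = -6.

f: a_k = 3, 3, 9, 15, 33, 63, 129, 255, …
g: a_k = -2, -6, -9, -9, -27/4, -81/20, -81/40, -243/280, …
Sym-product of L_f,L_g gives L₀ (≤ ord 1).
h=∫₀ˣh₀: take L = L₀·Dx.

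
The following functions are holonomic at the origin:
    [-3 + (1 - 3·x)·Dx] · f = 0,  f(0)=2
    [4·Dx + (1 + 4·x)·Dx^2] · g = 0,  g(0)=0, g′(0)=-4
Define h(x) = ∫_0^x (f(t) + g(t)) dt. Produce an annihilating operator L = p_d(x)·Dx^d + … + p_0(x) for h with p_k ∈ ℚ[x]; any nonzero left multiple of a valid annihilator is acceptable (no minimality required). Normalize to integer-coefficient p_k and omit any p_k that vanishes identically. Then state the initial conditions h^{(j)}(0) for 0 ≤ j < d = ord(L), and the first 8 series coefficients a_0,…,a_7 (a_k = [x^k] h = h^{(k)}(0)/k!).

f: a_k = 2, 6, 18, 54, 162, 486, 1458, 4374, …
g: a_k = 0, -4, 8, -64/3, 64, -1024/5, 2048/3, -16384/7, …
h₀=f+g: left-lcm gives L₀, ord ≤ 3.
Integrate: L := L₀·Dx.
L = (204 + 144·x)·Dx^2 + (11 + 312·x + 288·x^2)·Dx^3 + (-5 - 11·x + 54·x^2 + 72·x^3)·Dx^4  (order 4).
h: a_k = 0, 2, 1, 26/3, 49/6, 226/5, 703/15, 6422/21, …
ICs: h(0) = 0, h′(0) = 2, h′′(0) = 2, h′′′(0) = 52.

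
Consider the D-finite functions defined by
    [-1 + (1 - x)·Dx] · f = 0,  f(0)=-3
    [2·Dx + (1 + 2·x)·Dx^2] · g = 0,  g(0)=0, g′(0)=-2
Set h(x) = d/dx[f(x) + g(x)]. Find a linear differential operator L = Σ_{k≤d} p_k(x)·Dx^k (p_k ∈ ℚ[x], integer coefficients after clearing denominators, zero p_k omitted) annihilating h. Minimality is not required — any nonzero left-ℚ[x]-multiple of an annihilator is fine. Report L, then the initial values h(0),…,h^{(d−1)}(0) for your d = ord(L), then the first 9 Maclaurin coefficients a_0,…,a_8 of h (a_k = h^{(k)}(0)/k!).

L = (14 + 4·x) + (-1 + 20·x + 8·x^2)·Dx + (-2 - 3·x + 3·x^2 + 2·x^3)·Dx^2  (order 2).
h: a_k = -5, -2, -17, 4, -47, 46, -149, 232, -539, …
ICs: h(0) = -5, h′(0) = -2.

f: a_k = -3, -3, -3, -3, -3, -3, -3, -3, -3, …
g: a_k = 0, -2, 2, -8/3, 4, -32/5, 32/3, -128/7, 32, …
Sum ⇒ L₀ = lclm(L_f,L_g) in ℚ(x)⟨Dx⟩.
h=h₀': d/dx-closure on L₀ ⇒ L.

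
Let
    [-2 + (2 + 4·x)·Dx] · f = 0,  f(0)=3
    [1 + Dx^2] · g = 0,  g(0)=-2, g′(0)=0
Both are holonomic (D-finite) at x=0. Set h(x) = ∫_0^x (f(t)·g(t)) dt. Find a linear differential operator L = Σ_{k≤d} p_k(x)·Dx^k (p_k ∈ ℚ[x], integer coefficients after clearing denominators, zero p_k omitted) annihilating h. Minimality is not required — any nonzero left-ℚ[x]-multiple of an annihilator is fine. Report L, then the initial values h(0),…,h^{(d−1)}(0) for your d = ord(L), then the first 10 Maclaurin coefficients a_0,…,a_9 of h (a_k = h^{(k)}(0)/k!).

L = (4 + 4·x + 4·x^2)·Dx + (-2 - 4·x)·Dx^2 + (1 + 4·x + 4·x^2)·Dx^3  (order 3).
h: a_k = 0, -6, -3, 2, 0, 2/5, -2/3, 92/105, -37/30, 1714/945, …
ICs: h(0) = 0, h′(0) = -6, h′′(0) = -6.

f: a_k = 3, 3, -3/2, 3/2, -15/8, 21/8, -63/16, 99/16, -1287/128, 2145/128, …
g: a_k = -2, 0, 1, 0, -1/12, 0, 1/360, 0, -1/20160, 0, …
Sym-product of L_f,L_g gives L₀ (≤ ord 2).
Integrate: L := L₀·Dx.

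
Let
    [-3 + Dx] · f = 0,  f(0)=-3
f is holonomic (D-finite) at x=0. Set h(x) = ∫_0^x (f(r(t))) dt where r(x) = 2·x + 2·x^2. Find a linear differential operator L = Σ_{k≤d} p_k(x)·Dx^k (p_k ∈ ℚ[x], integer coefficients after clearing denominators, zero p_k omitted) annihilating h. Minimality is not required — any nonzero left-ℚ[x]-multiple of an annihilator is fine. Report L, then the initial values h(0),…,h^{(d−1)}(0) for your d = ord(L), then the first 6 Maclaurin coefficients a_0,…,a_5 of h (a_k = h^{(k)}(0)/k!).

L = (-6 - 12·x)·Dx + Dx^2  (order 2).
h: a_k = 0, -3, -9, -24, -54, -108, …
ICs: h(0) = 0, h′(0) = -3.

f: a_k = -3, -9, -27/2, -27/2, -81/8, -243/40, …
Change of var in L_f (x↦r) gives L₀.
h=∫₀ˣh₀: take L = L₀·Dx.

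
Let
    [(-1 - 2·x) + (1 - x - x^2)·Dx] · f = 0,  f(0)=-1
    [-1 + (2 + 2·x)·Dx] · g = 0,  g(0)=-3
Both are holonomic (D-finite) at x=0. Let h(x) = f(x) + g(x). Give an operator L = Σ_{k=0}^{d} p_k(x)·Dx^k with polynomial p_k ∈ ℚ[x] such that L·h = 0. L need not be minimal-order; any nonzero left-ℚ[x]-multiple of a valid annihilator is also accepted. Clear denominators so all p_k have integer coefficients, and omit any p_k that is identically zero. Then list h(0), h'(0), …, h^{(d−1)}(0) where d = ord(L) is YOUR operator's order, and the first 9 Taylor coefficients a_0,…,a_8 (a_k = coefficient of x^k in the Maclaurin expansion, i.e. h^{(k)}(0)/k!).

L = (-9 - 21·x - 21·x^2 - 10·x^3) + (17 + 54·x + 87·x^2 + 74·x^3 + 25·x^4)·Dx + (-2 - 14·x - 6·x^2 + 30·x^3 + 34·x^4 + 10·x^5)·Dx^2  (order 2).
h: a_k = -4, -5/2, -13/8, -51/16, -625/128, -2069/256, -13249/1024, -43107/2048, -1112825/32768, …
ICs: h(0) = -4, h′(0) = -5/2.

f: a_k = -1, -1, -2, -3, -5, -8, -13, -21, -34, …
g: a_k = -3, -3/2, 3/8, -3/16, 15/128, -21/256, 63/1024, -99/2048, 1287/32768, …
Sum ⇒ L₀ = lclm(L_f,L_g) in ℚ(x)⟨Dx⟩.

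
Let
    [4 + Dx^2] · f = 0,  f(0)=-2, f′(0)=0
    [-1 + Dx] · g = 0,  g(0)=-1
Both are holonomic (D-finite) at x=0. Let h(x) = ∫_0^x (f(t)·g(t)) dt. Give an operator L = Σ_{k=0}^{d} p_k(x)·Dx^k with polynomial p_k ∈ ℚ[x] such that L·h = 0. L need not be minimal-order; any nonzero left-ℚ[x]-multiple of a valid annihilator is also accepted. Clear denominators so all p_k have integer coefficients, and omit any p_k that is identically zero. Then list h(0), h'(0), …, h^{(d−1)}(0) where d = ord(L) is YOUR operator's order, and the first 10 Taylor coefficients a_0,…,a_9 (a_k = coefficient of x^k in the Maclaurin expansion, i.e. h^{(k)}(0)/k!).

f: a_k = -2, 0, 4, 0, -4/3, 0, 8/45, 0, -4/315, 0, …
g: a_k = -1, -1, -1/2, -1/6, -1/24, -1/120, -1/720, -1/5040, -1/40320, -1/362880, …
L₀ := L_f ⊗_s L_g (sym. prod.), ord ≤ 2.
∫: right-multiply L₀ by Dx.
L = 5·Dx - 2·Dx^2 + Dx^3  (order 3).
h: a_k = 0, 2, 1, -1, -11/12, -7/60, 41/360, 13/280, 29/20160, -527/181440, …
ICs: h(0) = 0, h′(0) = 2, h′′(0) = 2.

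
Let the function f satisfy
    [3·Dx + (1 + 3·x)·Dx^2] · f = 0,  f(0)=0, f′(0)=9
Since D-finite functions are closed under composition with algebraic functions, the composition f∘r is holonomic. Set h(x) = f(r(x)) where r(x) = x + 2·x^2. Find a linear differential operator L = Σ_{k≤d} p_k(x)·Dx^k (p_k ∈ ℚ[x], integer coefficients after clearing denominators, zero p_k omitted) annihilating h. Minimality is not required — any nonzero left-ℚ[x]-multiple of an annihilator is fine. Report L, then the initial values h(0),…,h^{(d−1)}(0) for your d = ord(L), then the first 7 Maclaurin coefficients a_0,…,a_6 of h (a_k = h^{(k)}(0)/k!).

L = (-1 + 12·x + 24·x^2)·Dx + (1 + 7·x + 18·x^2 + 24·x^3)·Dx^2  (order 2).
h: a_k = 0, 9, 9/2, -27, 189/4, -81/5, -297/2, …
ICs: h(0) = 0, h′(0) = 9.

f: a_k = 0, 9, -27/2, 27, -243/4, 729/5, -729/2, …
Substitute x→r, Dx→(1/r')Dx; clear ⇒ L₀.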